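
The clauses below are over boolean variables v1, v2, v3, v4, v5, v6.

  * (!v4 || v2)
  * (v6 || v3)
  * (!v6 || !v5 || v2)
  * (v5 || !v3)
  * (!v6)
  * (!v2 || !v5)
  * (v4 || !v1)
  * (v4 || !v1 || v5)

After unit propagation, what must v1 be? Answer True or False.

False

Unit clause (!v6) sets v6 = False.
From (v6 || v3) and v6 = False: v3 = True.
In (v5 || !v3), !v3 is now false; v5 must hold, so v5 = True.
From (!v5 || !v2) and v5 = True: v2 = False.
(!v4 || v2) with v2 = False leaves only !v4, so v4 = False.
From (v4 || !v1) and v4 = False: v1 = False.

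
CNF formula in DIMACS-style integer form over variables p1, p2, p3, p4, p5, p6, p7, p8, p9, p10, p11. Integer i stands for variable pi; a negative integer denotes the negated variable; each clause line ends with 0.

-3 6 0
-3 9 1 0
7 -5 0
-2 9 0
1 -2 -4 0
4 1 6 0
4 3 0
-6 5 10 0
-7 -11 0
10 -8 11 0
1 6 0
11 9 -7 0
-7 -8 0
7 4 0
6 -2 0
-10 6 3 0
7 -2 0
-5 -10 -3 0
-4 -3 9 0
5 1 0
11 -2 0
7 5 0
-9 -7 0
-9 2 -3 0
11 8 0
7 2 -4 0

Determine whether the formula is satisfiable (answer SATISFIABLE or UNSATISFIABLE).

UNSATISFIABLE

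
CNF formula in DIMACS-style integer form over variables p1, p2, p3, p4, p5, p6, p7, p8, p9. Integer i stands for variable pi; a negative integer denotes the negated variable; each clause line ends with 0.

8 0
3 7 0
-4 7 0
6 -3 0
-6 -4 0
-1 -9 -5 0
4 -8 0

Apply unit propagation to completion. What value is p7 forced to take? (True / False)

True

(p8) stands alone — p8 = True.
In (p4 | ~p8), ~p8 is now false; p4 must hold, so p4 = True.
In (~p4 | p7), ~p4 is now false; p7 must hold, so p7 = True.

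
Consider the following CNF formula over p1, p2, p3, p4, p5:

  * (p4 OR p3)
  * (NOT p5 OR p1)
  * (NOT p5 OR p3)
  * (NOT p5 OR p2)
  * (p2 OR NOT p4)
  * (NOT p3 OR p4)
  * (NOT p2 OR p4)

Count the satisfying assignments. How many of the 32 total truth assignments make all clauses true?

The models are:
  p1=F p2=T p3=F p4=T p5=F
  p1=F p2=T p3=T p4=T p5=F
  p1=T p2=T p3=F p4=T p5=F
  p1=T p2=T p3=T p4=T p5=F
  p1=T p2=T p3=T p4=T p5=T
Count: 5.

5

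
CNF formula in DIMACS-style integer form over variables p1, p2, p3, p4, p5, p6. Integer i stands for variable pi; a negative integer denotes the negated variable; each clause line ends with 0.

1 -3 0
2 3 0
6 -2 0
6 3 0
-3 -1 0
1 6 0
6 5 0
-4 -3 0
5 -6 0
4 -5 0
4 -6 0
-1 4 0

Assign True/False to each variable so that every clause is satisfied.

p1=True  p2=True  p3=False  p4=True  p5=True  p6=True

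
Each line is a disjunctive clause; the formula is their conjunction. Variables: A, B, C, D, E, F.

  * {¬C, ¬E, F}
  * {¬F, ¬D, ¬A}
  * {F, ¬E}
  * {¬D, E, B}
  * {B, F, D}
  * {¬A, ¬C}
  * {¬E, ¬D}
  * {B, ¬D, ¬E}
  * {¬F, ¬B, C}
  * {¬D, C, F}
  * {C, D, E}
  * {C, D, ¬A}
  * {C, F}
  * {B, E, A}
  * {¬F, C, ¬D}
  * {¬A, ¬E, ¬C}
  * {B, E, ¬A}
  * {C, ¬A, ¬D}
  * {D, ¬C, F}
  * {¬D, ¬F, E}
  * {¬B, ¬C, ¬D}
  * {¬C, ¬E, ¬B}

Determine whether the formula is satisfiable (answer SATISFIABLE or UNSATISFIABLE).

Branch on A: take A = False.
For the remaining variables, B = False, C = True, D = False, E = True, F = True works.
So A = F, B = F, C = T, D = F, E = T, F = T is a satisfying assignment.

SATISFIABLE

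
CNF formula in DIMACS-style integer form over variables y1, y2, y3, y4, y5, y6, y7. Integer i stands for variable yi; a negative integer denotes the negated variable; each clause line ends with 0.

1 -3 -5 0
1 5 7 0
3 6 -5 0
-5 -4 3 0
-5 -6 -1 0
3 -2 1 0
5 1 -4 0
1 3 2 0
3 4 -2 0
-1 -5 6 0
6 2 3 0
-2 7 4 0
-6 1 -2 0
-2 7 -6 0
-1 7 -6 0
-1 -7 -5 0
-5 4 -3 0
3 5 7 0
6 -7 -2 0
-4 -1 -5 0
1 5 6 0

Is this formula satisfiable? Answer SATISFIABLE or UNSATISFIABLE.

SATISFIABLE

Try y1 = True.
Try y2 = False.
The remaining clauses are satisfied by y3 = False, y4 = False, y5 = False, y6 = True, y7 = True.
So y1=True  y2=False  y3=False  y4=False  y5=False  y6=True  y7=True is a satisfying assignment.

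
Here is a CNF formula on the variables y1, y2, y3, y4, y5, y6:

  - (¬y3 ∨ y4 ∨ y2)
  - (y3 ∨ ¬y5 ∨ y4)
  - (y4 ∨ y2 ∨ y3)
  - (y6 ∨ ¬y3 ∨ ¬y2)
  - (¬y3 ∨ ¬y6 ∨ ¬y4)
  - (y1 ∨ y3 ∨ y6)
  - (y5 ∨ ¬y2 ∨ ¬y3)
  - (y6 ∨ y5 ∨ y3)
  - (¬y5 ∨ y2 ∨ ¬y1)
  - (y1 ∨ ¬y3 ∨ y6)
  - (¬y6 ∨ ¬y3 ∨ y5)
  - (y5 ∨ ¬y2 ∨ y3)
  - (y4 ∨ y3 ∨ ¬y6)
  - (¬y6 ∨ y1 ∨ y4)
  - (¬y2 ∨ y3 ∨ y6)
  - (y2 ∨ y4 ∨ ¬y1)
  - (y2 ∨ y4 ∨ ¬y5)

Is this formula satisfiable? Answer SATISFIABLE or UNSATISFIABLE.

SATISFIABLE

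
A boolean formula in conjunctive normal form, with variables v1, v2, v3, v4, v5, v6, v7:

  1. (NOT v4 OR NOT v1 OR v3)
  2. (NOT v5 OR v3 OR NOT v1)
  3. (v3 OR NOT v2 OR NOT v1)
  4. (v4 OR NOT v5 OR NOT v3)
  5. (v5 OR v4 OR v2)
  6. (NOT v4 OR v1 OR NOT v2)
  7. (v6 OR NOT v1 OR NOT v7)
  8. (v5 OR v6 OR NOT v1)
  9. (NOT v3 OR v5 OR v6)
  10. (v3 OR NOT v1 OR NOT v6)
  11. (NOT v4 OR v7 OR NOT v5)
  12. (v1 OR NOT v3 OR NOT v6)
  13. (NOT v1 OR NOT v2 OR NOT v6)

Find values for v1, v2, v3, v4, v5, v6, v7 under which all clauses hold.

Branch on v1: take v1 = False.
For the remaining variables, v2 = True, v3 = False, v4 = False, v5 = False, v6 = True, v7 = False works.
Every clause has at least one true literal under this assignment.
Check each clause:
  1. (v3 OR NOT v4 OR NOT v1) — NOT v4 is true.
  2. (v3 OR NOT v1 OR NOT v5) — NOT v1 is true.
  3. (v3 OR NOT v2 OR NOT v1) — NOT v1 is true.
  4. (NOT v5 OR v4 OR NOT v3) — NOT v5 is true.
  5. (v2 OR v5 OR v4) — v2 is true.
  6. (NOT v4 OR NOT v2 OR v1) — NOT v4 is true.
  7. (NOT v7 OR v6 OR NOT v1) — NOT v7 is true.
  8. (v5 OR v6 OR NOT v1) — NOT v1 is true.
  9. (v5 OR NOT v3 OR v6) — NOT v3 is true.
  10. (v3 OR NOT v6 OR NOT v1) — NOT v1 is true.
  11. (v7 OR NOT v5 OR NOT v4) — NOT v5 is true.
  12. (NOT v6 OR NOT v3 OR v1) — NOT v3 is true.
  13. (NOT v2 OR NOT v1 OR NOT v6) — NOT v1 is true.

v1 = False, v2 = True, v3 = False, v4 = False, v5 = False, v6 = True, v7 = False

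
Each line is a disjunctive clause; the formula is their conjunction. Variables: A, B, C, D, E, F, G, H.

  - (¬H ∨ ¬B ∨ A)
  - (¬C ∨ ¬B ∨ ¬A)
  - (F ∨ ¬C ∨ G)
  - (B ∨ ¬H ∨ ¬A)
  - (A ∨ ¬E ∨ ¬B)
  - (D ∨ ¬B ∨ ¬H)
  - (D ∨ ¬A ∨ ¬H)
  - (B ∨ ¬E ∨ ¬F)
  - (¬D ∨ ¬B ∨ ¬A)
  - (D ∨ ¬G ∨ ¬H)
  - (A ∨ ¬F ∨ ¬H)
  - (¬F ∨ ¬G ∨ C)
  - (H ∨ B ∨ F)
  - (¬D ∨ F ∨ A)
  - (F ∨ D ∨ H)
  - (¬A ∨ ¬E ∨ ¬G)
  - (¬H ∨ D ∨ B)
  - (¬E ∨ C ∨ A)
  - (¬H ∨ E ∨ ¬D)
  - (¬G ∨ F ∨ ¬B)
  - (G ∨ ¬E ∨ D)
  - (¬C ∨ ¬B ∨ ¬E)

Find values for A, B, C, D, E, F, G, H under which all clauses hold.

Try A = False.
The remaining clauses are satisfied by B = False, C = True, D = False, E = False, F = True, G = True, H = False.
Check each clause:
  1. (¬H ∨ ¬B ∨ A) — ¬H is true.
  2. (¬A ∨ ¬C ∨ ¬B) — ¬A is true.
  3. (F ∨ ¬C ∨ G) — F is true.
  4. (B ∨ ¬A ∨ ¬H) — ¬H is true.
  5. (¬B ∨ A ∨ ¬E) — ¬E is true.
  6. (D ∨ ¬B ∨ ¬H) — ¬H is true.
  7. (¬H ∨ ¬A ∨ D) — ¬H is true.
  8. (¬E ∨ B ∨ ¬F) — ¬E is true.
  9. (¬D ∨ ¬B ∨ ¬A) — ¬D is true.
  10. (D ∨ ¬G ∨ ¬H) — ¬H is true.
  11. (A ∨ ¬F ∨ ¬H) — ¬H is true.
  12. (¬G ∨ C ∨ ¬F) — C is true.
  13. (B ∨ H ∨ F) — F is true.
  14. (¬D ∨ A ∨ F) — ¬D is true.
  15. (F ∨ D ∨ H) — F is true.
  16. (¬E ∨ ¬G ∨ ¬A) — ¬E is true.
  17. (D ∨ B ∨ ¬H) — ¬H is true.
  18. (¬E ∨ C ∨ A) — C is true.
  19. (¬D ∨ E ∨ ¬H) — ¬H is true.
  20. (F ∨ ¬G ∨ ¬B) — ¬B is true.
  21. (D ∨ G ∨ ¬E) — ¬E is true.
  22. (¬E ∨ ¬C ∨ ¬B) — ¬E is true.

A=False, B=False, C=True, D=False, E=False, F=True, G=True, H=False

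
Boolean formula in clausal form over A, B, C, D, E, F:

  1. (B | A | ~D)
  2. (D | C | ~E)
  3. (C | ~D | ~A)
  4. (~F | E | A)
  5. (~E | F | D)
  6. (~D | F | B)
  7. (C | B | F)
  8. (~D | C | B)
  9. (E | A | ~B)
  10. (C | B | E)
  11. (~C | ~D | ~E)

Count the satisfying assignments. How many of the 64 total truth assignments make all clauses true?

16

Case analysis on D and B:
  D=1, B=1: remaining (A,C,E,F) ∈ {(0,0,1,0); (0,0,1,1); (1,1,0,0); (1,1,0,1)} — 4.
  D=1, B=0: remaining (A,C,E,F) ∈ {(1,1,0,1)} — 1.
  D=0, B=1: 6 of the 16 assignments to (A,C,E,F) work.
  D=0, B=0: 5 of the 16 assignments to (A,C,E,F) work.
Total: 4 + 1 + 6 + 5 = 16.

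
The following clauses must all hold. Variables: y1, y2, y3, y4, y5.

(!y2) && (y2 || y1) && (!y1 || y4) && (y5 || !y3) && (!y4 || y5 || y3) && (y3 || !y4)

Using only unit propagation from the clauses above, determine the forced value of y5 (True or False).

True

(!y2) is a unit clause: y2 = False.
From (y2 || y1) and y2 = False: y1 = True.
(!y1 || y4): since y1 = True, the clause reduces to (y4). y4 = True.
In (y3 || !y4), !y4 is now false; y3 must hold, so y3 = True.
From (y5 || !y3) and y3 = True: y5 = True.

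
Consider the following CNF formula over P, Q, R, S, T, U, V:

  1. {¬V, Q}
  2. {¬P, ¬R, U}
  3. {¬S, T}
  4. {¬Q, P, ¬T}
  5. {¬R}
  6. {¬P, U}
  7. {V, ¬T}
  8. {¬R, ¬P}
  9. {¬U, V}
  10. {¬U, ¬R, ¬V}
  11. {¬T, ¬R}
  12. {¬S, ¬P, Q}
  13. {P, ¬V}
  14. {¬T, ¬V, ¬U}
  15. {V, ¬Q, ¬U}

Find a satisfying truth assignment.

P=F, Q=F, R=F, S=F, T=F, U=F, V=F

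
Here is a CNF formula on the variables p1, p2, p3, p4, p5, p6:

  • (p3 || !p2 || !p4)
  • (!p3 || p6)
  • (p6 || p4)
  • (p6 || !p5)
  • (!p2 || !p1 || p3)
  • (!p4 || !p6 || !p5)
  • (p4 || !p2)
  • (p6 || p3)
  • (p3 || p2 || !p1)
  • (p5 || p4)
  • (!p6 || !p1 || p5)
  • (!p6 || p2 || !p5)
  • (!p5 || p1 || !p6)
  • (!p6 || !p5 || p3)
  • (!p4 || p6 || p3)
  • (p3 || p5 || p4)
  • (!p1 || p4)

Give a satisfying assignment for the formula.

p1=False, p2=True, p3=True, p4=True, p5=False, p6=True

Check each clause:
  1. (p3 || !p4 || !p2) — p3 is true.
  2. (p6 || !p3) — p6 is true.
  3. (p4 || p6) — p4 is true.
  4. (!p5 || p6) — !p5 is true.
  5. (!p1 || p3 || !p2) — p3 is true.
  6. (!p4 || !p5 || !p6) — !p5 is true.
  7. (p4 || !p2) — p4 is true.
  8. (p6 || p3) — p3 is true.
  9. (p2 || p3 || !p1) — p2 is true.
  10. (p5 || p4) — p4 is true.
  11. (p5 || !p1 || !p6) — !p1 is true.
  12. (!p6 || p2 || !p5) — p2 is true.
  13. (p1 || !p6 || !p5) — !p5 is true.
  14. (!p5 || !p6 || p3) — p3 is true.
  15. (p3 || p6 || !p4) — p3 is true.
  16. (p3 || p5 || p4) — p3 is true.
  17. (!p1 || p4) — p4 is true.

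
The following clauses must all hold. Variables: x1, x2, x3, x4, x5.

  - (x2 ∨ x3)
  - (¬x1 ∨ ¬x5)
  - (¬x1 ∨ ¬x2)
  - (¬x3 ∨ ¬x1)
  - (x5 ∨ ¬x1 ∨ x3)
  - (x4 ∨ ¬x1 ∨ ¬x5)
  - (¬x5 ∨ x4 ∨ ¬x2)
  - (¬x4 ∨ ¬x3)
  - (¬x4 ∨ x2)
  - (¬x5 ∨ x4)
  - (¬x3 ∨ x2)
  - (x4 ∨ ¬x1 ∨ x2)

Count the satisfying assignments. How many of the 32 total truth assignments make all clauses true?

4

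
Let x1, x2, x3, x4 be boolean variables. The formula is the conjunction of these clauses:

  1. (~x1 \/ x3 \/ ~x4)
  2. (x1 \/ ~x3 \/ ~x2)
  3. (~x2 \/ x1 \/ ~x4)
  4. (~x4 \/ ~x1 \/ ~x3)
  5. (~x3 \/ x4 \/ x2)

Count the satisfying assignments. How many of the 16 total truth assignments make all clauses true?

Satisfying assignments:
  x1=F x2=F x3=F x4=F
  x1=F x2=F x3=F x4=T
  x1=F x2=F x3=T x4=T
  x1=F x2=T x3=F x4=F
  x1=T x2=F x3=F x4=F
  x1=T x2=T x3=F x4=F
  x1=T x2=T x3=T x4=F
Count: 7.

7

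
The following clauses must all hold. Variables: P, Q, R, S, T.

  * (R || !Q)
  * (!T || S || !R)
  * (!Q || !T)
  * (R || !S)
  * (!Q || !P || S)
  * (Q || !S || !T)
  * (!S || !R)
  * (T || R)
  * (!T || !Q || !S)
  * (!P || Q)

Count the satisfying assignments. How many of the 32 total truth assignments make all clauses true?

3

Satisfying assignments:
  P=0 Q=0 R=0 S=0 T=1
  P=0 Q=0 R=1 S=0 T=0
  P=0 Q=1 R=1 S=0 T=0
That's 3 in total.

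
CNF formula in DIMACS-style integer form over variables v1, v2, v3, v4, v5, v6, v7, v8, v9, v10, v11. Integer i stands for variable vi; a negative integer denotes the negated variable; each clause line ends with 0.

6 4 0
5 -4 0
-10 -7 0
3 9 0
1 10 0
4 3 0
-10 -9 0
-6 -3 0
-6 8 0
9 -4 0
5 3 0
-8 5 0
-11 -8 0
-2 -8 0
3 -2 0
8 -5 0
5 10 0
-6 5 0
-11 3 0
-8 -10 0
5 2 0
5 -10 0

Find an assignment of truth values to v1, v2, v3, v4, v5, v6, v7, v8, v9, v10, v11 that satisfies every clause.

v1 = True, v2 = False, v3 = True, v4 = True, v5 = True, v6 = False, v7 = False, v8 = True, v9 = True, v10 = False, v11 = False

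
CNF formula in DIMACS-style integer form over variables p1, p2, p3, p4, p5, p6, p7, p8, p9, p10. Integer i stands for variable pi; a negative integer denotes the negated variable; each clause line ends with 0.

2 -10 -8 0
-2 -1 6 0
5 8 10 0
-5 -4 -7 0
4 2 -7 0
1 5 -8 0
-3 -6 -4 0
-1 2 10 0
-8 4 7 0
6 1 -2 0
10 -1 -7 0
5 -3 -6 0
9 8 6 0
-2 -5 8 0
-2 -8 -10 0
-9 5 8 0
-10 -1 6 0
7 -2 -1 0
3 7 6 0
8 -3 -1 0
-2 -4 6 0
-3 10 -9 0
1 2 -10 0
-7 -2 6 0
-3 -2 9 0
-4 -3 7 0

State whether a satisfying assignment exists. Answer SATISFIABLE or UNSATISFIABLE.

Branch on p1: take p1 = False.
Branch on p2: take p2 = True.
  then p6 is forced to True.
For the remaining variables, p3 = False, p4 = False, p5 = False, p7 = True, p8 = False, p9 = False, p10 = True works.
Every clause has at least one true literal under this assignment.
So p1=0, p2=1, p3=0, p4=0, p5=0, p6=1, p7=1, p8=0, p9=0, p10=1 is a satisfying assignment.

SATISFIABLE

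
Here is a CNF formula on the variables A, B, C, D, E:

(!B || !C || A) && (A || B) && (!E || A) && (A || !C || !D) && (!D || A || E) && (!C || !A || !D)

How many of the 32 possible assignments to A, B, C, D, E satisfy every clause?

13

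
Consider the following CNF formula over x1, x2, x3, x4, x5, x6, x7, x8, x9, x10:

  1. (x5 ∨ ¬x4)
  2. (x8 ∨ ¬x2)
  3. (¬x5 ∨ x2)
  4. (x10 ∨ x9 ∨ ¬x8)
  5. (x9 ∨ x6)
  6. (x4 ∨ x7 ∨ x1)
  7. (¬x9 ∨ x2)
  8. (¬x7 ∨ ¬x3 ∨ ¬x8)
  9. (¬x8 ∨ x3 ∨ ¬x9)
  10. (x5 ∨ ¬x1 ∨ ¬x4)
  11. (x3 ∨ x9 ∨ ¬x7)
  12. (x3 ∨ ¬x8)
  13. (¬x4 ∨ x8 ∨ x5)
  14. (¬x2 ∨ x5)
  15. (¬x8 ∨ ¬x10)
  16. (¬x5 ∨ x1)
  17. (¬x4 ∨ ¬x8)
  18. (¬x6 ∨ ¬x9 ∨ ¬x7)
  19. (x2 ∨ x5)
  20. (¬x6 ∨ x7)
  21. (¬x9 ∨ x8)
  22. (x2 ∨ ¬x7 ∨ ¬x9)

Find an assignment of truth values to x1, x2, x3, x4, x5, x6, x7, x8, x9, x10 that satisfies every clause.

x1=True  x2=True  x3=True  x4=False  x5=True  x6=False  x7=False  x8=True  x9=True  x10=False

Check each clause:
  1. (¬x4 ∨ x5) — ¬x4 is true.
  2. (¬x2 ∨ x8) — x8 is true.
  3. (¬x5 ∨ x2) — x2 is true.
  4. (x10 ∨ ¬x8 ∨ x9) — x9 is true.
  5. (x9 ∨ x6) — x9 is true.
  6. (x4 ∨ x7 ∨ x1) — x1 is true.
  7. (¬x9 ∨ x2) — x2 is true.
  8. (¬x7 ∨ ¬x3 ∨ ¬x8) — ¬x7 is true.
  9. (¬x8 ∨ ¬x9 ∨ x3) — x3 is true.
  10. (x5 ∨ ¬x1 ∨ ¬x4) — ¬x4 is true.
  11. (x9 ∨ ¬x7 ∨ x3) — ¬x7 is true.
  12. (¬x8 ∨ x3) — x3 is true.
  13. (¬x4 ∨ x5 ∨ x8) — x8 is true.
  14. (¬x2 ∨ x5) — x5 is true.
  15. (¬x10 ∨ ¬x8) — ¬x10 is true.
  16. (x1 ∨ ¬x5) — x1 is true.
  17. (¬x8 ∨ ¬x4) — ¬x4 is true.
  18. (¬x9 ∨ ¬x6 ∨ ¬x7) — ¬x7 is true.
  19. (x2 ∨ x5) — x2 is true.
  20. (¬x6 ∨ x7) — ¬x6 is true.
  21. (x8 ∨ ¬x9) — x8 is true.
  22. (¬x9 ∨ ¬x7 ∨ x2) — ¬x7 is true.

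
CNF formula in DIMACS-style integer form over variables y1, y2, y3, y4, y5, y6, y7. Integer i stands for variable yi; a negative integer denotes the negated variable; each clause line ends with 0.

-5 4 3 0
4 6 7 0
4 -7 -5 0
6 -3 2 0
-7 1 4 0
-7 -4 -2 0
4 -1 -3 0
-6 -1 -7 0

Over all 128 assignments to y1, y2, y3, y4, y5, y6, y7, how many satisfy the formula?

46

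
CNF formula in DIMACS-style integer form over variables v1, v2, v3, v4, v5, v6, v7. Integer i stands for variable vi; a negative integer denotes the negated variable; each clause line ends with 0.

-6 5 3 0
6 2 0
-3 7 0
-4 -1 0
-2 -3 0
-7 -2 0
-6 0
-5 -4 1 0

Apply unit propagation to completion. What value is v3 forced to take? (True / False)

False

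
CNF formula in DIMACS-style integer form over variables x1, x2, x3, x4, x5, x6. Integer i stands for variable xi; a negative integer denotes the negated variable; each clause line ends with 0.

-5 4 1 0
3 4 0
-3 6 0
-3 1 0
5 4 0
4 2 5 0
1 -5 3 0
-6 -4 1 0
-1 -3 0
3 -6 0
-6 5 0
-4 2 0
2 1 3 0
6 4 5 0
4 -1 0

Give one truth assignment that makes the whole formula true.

x2 occurs only positively in the remaining clauses — set x2 = True.
Set x1 = False and propagate.
  then x3 is forced to False.
  then x4 is forced to True.
  then x5 is forced to False.
  then x6 is forced to False.
Every clause has at least one true literal under this assignment.

x1=False, x2=True, x3=False, x4=True, x5=False, x6=False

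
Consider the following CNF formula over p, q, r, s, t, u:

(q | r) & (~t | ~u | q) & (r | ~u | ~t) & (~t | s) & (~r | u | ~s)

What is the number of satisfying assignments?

24

Split on r, then t.
  r=T, t=T: remaining (p,q,s,u) ∈ {(F,T,T,T); (T,T,T,T)} — 2.
  r=T, t=F: p, q free; 3 ways for (s,u) × 2^2 = 12.
  r=F, t=T: remaining (p,q,s,u) ∈ {(F,T,T,F); (T,T,T,F)} — 2.
  r=F, t=F: forces q=T; p, s, u free → 2^3 = 8.
Total: 2 + 12 + 2 + 8 = 24.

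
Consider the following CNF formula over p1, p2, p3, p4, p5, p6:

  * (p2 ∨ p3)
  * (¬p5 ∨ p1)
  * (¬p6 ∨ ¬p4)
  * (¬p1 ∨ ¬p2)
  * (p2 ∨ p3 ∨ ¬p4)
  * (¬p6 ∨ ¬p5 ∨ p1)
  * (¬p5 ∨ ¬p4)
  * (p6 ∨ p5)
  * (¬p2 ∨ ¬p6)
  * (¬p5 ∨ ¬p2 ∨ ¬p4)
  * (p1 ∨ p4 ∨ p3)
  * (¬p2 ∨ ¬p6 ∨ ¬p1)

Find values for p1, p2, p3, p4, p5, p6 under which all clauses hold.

p1=False, p2=False, p3=True, p4=False, p5=False, p6=True

Pure literal: p3 appears only positively; assign p3 = True.
Branch on p1: take p1 = False.
  then p5 is forced to False.
  then p6 is forced to True.
  then p4 is forced to False.
  then p2 is forced to False.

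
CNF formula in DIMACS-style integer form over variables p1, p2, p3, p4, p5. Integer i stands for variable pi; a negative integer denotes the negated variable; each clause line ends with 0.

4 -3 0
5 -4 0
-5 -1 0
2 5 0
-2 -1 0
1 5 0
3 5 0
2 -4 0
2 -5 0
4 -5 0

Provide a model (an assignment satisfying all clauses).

Branch on p1: take p1 = False.
  then p5 is forced to True.
  then p2 is forced to True.
  then p4 is forced to True.
p3 is now unconstrained; take p3 = False.

p1 = F, p2 = T, p3 = F, p4 = T, p5 = T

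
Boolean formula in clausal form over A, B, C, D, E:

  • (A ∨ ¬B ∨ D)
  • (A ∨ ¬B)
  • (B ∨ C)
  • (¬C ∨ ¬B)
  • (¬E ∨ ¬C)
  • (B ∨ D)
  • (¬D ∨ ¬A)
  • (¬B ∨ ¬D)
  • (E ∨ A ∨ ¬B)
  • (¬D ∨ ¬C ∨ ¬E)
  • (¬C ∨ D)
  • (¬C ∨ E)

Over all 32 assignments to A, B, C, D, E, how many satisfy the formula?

2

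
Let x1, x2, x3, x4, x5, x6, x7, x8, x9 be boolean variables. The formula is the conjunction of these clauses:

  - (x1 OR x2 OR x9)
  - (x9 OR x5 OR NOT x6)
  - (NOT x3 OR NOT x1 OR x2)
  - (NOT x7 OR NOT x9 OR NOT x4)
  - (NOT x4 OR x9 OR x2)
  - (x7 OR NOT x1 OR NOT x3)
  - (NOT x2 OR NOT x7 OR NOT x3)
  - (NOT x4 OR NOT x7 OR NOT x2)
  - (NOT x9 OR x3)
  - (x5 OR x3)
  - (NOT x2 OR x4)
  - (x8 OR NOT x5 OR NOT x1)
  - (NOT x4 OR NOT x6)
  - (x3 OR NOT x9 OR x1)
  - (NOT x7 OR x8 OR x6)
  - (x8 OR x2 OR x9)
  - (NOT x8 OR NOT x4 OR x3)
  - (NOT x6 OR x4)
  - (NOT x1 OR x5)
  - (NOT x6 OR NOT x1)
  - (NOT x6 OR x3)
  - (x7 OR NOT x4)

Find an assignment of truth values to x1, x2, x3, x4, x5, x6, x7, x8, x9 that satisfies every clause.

x1 = False, x2 = False, x3 = True, x4 = False, x5 = True, x6 = False, x7 = False, x8 = True, x9 = True

Check each clause:
  1. (x9 OR x2 OR x1) — x9 is true.
  2. (NOT x6 OR x9 OR x5) — x9 is true.
  3. (NOT x1 OR x2 OR NOT x3) — NOT x1 is true.
  4. (NOT x4 OR NOT x7 OR NOT x9) — NOT x7 is true.
  5. (x2 OR x9 OR NOT x4) — x9 is true.
  6. (NOT x3 OR NOT x1 OR x7) — NOT x1 is true.
  7. (NOT x7 OR NOT x2 OR NOT x3) — NOT x7 is true.
  8. (NOT x4 OR NOT x2 OR NOT x7) — NOT x7 is true.
  9. (x3 OR NOT x9) — x3 is true.
  10. (x3 OR x5) — x3 is true.
  11. (NOT x2 OR x4) — NOT x2 is true.
  12. (x8 OR NOT x1 OR NOT x5) — x8 is true.
  13. (NOT x4 OR NOT x6) — NOT x6 is true.
  14. (NOT x9 OR x1 OR x3) — x3 is true.
  15. (x8 OR x6 OR NOT x7) — x8 is true.
  16. (x2 OR x8 OR x9) — x8 is true.
  17. (NOT x4 OR NOT x8 OR x3) — x3 is true.
  18. (NOT x6 OR x4) — NOT x6 is true.
  19. (x5 OR NOT x1) — x5 is true.
  20. (NOT x1 OR NOT x6) — NOT x6 is true.
  21. (x3 OR NOT x6) — NOT x6 is true.
  22. (NOT x4 OR x7) — NOT x4 is true.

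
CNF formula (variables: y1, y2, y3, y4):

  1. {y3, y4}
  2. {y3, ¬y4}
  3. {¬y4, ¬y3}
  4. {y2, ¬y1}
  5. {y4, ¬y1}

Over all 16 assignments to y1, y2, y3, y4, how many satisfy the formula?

2

The models are:
  y1=F y2=F y3=T y4=F
  y1=F y2=T y3=T y4=F
That's 2 in total.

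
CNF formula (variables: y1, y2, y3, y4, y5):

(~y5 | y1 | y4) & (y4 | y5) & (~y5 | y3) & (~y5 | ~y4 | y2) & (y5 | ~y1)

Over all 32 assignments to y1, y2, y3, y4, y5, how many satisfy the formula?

8

Split on y5, then y4.
  y5=1, y4=1: remaining (y1,y2,y3) ∈ {(0,1,1); (1,1,1)} — 2.
  y5=1, y4=0: remaining (y1,y2,y3) ∈ {(1,0,1); (1,1,1)} — 2.
  y5=0, y4=1: remaining (y1,y2,y3) ∈ {(0,0,0); (0,0,1); (0,1,0); (0,1,1)} — 4.
  y5=0, y4=0: a clause becomes empty — 0.
Total: 2 + 2 + 4 + 0 = 8.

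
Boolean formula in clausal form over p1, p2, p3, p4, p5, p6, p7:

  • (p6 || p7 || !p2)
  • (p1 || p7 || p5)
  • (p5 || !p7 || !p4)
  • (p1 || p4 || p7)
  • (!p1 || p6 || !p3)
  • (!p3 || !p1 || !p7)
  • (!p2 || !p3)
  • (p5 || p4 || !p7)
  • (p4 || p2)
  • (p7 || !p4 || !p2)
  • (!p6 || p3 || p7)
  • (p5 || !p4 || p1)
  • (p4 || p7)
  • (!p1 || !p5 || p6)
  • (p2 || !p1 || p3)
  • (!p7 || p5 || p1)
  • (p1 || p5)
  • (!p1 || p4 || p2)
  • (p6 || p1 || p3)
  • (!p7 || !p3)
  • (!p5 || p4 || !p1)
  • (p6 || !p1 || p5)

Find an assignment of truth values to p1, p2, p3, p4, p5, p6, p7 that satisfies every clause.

p1=F, p2=F, p3=F, p4=T, p5=T, p6=T, p7=T

Check each clause:
  1. (p7 || p6 || !p2) — !p2 is true.
  2. (p1 || p5 || p7) — p5 is true.
  3. (p5 || !p7 || !p4) — p5 is true.
  4. (p7 || p1 || p4) — p4 is true.
  5. (!p1 || p6 || !p3) — !p3 is true.
  6. (!p3 || !p7 || !p1) — !p3 is true.
  7. (!p3 || !p2) — !p3 is true.
  8. (p4 || !p7 || p5) — p4 is true.
  9. (p2 || p4) — p4 is true.
  10. (!p2 || !p4 || p7) — !p2 is true.
  11. (p7 || !p6 || p3) — p7 is true.
  12. (!p4 || p1 || p5) — p5 is true.
  13. (p4 || p7) — p4 is true.
  14. (!p1 || !p5 || p6) — !p1 is true.
  15. (p2 || p3 || !p1) — !p1 is true.
  16. (!p7 || p1 || p5) — p5 is true.
  17. (p1 || p5) — p5 is true.
  18. (!p1 || p2 || p4) — p4 is true.
  19. (p3 || p1 || p6) — p6 is true.
  20. (!p3 || !p7) — !p3 is true.
  21. (!p1 || !p5 || p4) — p4 is true.
  22. (p6 || !p1 || p5) — p5 is true.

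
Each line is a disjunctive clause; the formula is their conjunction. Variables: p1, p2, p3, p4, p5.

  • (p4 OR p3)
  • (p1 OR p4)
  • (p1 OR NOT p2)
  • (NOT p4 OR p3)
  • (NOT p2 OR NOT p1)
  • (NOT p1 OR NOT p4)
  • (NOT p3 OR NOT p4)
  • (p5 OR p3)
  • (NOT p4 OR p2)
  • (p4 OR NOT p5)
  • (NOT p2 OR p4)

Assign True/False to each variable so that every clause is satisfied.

p1 = True  p2 = False  p3 = True  p4 = False  p5 = False

Branch on p1: take p1 = True.
  then p2 is forced to False.
  then p4 is forced to False.
  then p3 is forced to True.
  then p5 is forced to False.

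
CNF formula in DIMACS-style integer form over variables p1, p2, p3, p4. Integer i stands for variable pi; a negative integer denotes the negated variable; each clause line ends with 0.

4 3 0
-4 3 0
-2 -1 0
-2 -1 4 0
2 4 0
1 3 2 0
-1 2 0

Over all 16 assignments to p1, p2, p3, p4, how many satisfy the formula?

3

Satisfying assignments:
  p1=0 p2=0 p3=1 p4=1
  p1=0 p2=1 p3=1 p4=0
  p1=0 p2=1 p3=1 p4=1
Count: 3.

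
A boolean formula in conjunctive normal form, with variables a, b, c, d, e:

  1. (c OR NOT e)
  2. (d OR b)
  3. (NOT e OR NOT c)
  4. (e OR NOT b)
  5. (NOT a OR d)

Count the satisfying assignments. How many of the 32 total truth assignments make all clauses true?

Satisfying assignments:
  a=0 b=0 c=0 d=1 e=0
  a=0 b=0 c=1 d=1 e=0
  a=1 b=0 c=0 d=1 e=0
  a=1 b=0 c=1 d=1 e=0
Count: 4.

4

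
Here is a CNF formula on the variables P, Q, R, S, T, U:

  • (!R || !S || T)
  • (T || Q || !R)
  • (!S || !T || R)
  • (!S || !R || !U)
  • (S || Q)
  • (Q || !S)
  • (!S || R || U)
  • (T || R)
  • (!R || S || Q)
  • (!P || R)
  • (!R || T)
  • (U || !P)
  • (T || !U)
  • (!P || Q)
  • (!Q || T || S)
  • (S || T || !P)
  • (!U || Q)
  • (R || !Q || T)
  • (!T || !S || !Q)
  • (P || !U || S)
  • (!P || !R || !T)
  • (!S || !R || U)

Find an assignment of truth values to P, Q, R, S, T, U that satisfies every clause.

P=0, Q=1, R=0, S=0, T=1, U=0

Check each clause:
  1. (T || !R || !S) — T is true.
  2. (T || Q || !R) — !R is true.
  3. (!T || !S || R) — !S is true.
  4. (!R || !U || !S) — !U is true.
  5. (Q || S) — Q is true.
  6. (Q || !S) — Q is true.
  7. (U || !S || R) — !S is true.
  8. (T || R) — T is true.
  9. (S || Q || !R) — Q is true.
  10. (!P || R) — !P is true.
  11. (!R || T) — T is true.
  12. (!P || U) — !P is true.
  13. (T || !U) — !U is true.
  14. (!P || Q) — Q is true.
  15. (!Q || T || S) — T is true.
  16. (T || S || !P) — T is true.
  17. (!U || Q) — !U is true.
  18. (!Q || R || T) — T is true.
  19. (!Q || !S || !T) — !S is true.
  20. (S || !U || P) — !U is true.
  21. (!R || !P || !T) — !R is true.
  22. (U || !S || !R) — !S is true.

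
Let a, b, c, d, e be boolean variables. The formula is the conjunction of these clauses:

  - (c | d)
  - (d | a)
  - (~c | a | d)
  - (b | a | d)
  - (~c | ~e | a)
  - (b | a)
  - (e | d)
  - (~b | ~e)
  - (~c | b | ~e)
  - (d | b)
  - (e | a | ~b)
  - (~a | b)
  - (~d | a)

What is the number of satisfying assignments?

The models are:
  a=T b=T c=F d=T e=F
  a=T b=T c=T d=T e=F
That's 2 in total.

2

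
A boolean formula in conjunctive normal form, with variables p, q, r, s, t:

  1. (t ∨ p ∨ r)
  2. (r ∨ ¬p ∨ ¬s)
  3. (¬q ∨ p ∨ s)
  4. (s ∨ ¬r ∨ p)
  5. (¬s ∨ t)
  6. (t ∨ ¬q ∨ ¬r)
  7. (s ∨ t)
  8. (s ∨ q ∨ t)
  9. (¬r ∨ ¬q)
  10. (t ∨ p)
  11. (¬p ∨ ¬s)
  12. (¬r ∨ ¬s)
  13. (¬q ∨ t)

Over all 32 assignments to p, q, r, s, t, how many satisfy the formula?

6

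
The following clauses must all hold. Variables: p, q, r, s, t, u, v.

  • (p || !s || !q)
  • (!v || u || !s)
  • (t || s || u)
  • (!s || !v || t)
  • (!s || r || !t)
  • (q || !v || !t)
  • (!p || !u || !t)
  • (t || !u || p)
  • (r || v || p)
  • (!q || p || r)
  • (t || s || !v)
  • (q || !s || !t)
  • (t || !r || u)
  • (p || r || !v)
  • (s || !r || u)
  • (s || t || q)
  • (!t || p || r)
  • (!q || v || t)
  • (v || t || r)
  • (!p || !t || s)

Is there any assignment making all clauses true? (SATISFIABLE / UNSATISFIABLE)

SATISFIABLE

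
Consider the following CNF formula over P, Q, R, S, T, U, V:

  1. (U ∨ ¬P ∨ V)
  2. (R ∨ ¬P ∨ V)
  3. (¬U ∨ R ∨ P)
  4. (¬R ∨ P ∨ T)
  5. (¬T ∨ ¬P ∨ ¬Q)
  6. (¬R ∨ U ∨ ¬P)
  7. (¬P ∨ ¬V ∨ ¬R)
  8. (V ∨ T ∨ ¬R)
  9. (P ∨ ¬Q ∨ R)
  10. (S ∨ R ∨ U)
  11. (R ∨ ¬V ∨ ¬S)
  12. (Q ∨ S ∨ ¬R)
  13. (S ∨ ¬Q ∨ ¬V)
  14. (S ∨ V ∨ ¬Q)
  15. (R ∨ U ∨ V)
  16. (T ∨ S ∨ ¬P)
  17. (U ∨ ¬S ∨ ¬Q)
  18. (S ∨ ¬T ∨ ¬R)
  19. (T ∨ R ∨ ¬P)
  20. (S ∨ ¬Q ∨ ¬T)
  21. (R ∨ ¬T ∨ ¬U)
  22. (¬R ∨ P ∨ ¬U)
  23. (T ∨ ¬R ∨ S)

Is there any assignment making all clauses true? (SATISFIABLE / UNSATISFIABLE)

SATISFIABLE

Set P = False and propagate.
The remaining clauses are satisfied by Q = False, R = True, S = True, T = True, U = False, V = False.
So P = False, Q = False, R = True, S = True, T = True, U = False, V = False is a satisfying assignment.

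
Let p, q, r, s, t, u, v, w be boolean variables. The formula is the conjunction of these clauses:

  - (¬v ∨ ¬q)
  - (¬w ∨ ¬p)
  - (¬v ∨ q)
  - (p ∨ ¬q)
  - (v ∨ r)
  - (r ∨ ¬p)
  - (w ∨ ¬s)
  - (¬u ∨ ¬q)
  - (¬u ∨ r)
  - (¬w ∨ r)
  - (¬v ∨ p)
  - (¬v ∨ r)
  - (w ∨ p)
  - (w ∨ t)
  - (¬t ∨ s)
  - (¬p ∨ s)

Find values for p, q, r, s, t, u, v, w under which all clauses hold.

Pure literal: r appears only positively; assign r = True.
u occurs only negated in the remaining clauses — set u = False.
Try p = False.
  then q is forced to False.
  then v is forced to False.
  then w is forced to True.
The remaining clauses are satisfied by s = True, t = False.

p = F  q = F  r = T  s = T  t = F  u = F  v = F  w = T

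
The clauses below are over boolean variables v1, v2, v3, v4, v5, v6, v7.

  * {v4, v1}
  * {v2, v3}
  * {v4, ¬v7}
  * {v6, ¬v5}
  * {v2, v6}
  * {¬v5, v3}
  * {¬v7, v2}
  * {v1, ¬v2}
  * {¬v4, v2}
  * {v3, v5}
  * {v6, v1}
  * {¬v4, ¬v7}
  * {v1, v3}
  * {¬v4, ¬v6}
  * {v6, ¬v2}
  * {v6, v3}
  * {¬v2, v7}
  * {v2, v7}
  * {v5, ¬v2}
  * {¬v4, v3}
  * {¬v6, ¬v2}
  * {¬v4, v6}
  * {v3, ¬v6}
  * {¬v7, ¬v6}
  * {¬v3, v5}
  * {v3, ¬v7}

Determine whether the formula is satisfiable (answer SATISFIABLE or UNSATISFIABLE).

UNSATISFIABLE

v2 = True:
  propagation gives v1=True, v6=True; an empty clause results — contradiction.
v2 = False:
  propagation gives v3=True, v6=True, v7=False; an empty clause results — contradiction.
Every branch closes, so no satisfying assignment exists.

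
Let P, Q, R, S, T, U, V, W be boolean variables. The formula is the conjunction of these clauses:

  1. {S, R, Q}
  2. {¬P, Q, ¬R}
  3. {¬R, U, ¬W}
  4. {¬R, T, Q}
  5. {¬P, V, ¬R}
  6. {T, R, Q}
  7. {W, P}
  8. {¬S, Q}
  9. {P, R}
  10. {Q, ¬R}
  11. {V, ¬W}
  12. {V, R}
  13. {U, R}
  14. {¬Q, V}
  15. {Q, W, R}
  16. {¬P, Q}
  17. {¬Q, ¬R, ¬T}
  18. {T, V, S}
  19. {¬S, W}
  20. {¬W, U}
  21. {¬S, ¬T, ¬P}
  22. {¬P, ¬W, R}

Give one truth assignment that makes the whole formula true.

P = T  Q = T  R = T  S = F  T = F  U = F  V = T  W = F

Pure literal: V appears only positively; assign V = True.
Try P = True.
  then Q is forced to True.
Try R = True.
  then T is forced to False.
Set S = False and propagate.
For the remaining variables, U = False, W = False works.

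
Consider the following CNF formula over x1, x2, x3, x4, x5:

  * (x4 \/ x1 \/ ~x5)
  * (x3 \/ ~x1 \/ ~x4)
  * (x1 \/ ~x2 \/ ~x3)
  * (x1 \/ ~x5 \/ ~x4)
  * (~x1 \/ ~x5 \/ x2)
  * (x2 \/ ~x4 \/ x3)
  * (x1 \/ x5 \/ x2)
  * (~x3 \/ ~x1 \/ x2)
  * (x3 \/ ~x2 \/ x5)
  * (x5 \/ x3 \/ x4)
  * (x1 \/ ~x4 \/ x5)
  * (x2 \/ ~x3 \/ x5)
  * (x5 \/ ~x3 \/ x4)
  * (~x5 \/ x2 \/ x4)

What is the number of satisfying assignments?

4

Satisfying assignments:
  x1=T x2=T x3=F x4=F x5=T
  x1=T x2=T x3=T x4=F x5=T
  x1=T x2=T x3=T x4=T x5=F
  x1=T x2=T x3=T x4=T x5=T
Count: 4.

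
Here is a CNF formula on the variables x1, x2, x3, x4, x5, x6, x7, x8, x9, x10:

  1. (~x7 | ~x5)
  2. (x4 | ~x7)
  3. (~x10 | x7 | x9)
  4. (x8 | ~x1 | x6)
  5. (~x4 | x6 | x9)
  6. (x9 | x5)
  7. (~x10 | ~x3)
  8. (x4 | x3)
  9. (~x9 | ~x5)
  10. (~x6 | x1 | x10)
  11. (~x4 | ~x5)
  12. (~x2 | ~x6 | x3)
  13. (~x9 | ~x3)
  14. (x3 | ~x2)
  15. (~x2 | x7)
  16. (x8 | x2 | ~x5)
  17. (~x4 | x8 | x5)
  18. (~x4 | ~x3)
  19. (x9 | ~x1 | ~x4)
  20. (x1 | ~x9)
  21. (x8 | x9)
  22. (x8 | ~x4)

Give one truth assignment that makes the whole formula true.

x1 = 1, x2 = 0, x3 = 0, x4 = 1, x5 = 0, x6 = 0, x7 = 1, x8 = 1, x9 = 1, x10 = 1

x8 occurs only positively in the remaining clauses — set x8 = True.
Set x1 = True and propagate.
Branch on x2: take x2 = False.
Try x3 = False.
  then x4 is forced to True.
  then x5 is forced to False.
  then x9 is forced to True.
x6, x7, x10 are now unconstrained; take x6 = False, x7 = True, x10 = True.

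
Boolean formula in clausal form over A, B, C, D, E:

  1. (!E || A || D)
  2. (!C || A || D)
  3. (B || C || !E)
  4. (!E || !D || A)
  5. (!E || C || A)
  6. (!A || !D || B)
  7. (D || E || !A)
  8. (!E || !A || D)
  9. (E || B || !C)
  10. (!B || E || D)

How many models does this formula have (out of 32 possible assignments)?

8

Case analysis on E and A:
  E=1, A=1: remaining (B,C,D) ∈ {(1,0,1); (1,1,1)} — 2.
  E=1, A=0: a clause becomes empty — 0.
  E=0, A=1: remaining (B,C,D) ∈ {(1,0,1); (1,1,1)} — 2.
  E=0, A=0: remaining (B,C,D) ∈ {(0,0,0); (0,0,1); (1,0,1); (1,1,1)} — 4.
Total: 2 + 0 + 2 + 4 = 8.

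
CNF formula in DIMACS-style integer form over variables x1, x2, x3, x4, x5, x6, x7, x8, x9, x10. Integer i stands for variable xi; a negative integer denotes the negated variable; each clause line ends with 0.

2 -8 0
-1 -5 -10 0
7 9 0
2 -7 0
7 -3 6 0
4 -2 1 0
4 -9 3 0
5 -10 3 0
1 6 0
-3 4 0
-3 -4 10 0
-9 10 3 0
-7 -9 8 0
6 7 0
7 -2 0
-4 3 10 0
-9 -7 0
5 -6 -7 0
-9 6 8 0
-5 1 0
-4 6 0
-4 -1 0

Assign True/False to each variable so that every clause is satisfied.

Branch on x1: take x1 = True.
  then x4 is forced to False.
  then x3 is forced to False.
  then x9 is forced to False.
  then x7 is forced to True.
  then x2 is forced to True.
Branch on x5: take x5 = True.
  then x10 is forced to False.
x6, x8 are now unconstrained; take x6 = True, x8 = True.
Check each clause:
  1. (NOT x8 OR x2) — x2 is true.
  2. (NOT x10 OR NOT x1 OR NOT x5) — NOT x10 is true.
  3. (x9 OR x7) — x7 is true.
  4. (x2 OR NOT x7) — x2 is true.
  5. (NOT x3 OR x7 OR x6) — NOT x3 is true.
  6. (NOT x2 OR x4 OR x1) — x1 is true.
  7. (x4 OR NOT x9 OR x3) — NOT x9 is true.
  8. (x5 OR x3 OR NOT x10) — x5 is true.
  9. (x6 OR x1) — x1 is true.
  10. (x4 OR NOT x3) — NOT x3 is true.
  11. (x10 OR NOT x4 OR NOT x3) — NOT x4 is true.
  12. (x10 OR x3 OR NOT x9) — NOT x9 is true.
  13. (x8 OR NOT x7 OR NOT x9) — x8 is true.
  14. (x6 OR x7) — x6 is true.
  15. (x7 OR NOT x2) — x7 is true.
  16. (x10 OR x3 OR NOT x4) — NOT x4 is true.
  17. (NOT x9 OR NOT x7) — NOT x9 is true.
  18. (x5 OR NOT x7 OR NOT x6) — x5 is true.
  19. (x8 OR NOT x9 OR x6) — x8 is true.
  20. (x1 OR NOT x5) — x1 is true.
  21. (NOT x4 OR x6) — NOT x4 is true.
  22. (NOT x1 OR NOT x4) — NOT x4 is true.

x1=T, x2=T, x3=F, x4=F, x5=T, x6=T, x7=T, x8=T, x9=F, x10=F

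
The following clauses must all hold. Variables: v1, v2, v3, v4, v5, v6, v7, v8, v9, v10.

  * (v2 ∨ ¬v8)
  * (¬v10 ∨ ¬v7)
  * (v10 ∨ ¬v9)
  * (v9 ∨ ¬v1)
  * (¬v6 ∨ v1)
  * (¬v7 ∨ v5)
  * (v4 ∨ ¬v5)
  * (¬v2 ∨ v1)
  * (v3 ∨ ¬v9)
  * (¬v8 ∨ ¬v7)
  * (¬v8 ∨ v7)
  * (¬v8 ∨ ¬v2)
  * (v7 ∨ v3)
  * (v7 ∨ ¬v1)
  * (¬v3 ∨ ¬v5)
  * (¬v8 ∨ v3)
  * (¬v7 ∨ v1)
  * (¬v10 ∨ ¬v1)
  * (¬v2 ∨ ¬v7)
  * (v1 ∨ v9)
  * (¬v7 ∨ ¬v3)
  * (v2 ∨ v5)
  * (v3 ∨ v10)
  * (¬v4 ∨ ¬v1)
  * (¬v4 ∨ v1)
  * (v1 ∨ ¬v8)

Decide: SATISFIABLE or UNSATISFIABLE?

v1 = True:
  propagation gives v9=True, v10=True; an empty clause results — contradiction.
v1 = False:
  propagation gives v6=False, v2=False, v8=False, v7=False; an empty clause results — contradiction.
Every branch closes, so no satisfying assignment exists.

UNSATISFIABLE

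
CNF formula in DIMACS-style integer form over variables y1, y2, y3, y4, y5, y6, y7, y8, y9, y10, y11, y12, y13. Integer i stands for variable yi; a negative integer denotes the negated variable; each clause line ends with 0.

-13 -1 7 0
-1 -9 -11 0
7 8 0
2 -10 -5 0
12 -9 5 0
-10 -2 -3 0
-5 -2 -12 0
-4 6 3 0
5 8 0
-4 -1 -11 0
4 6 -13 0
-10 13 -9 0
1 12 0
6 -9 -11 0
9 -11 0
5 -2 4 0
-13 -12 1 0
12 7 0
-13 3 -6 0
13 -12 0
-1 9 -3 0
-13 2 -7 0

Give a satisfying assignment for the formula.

y1=T  y2=T  y3=T  y4=F  y5=T  y6=T  y7=T  y8=F  y9=T  y10=F  y11=F  y12=F  y13=T

Pure literal: y10 appears only negated; assign y10 = False.
Pure literal: y11 appears only negated; assign y11 = False.
Set y1 = True and propagate.
For the remaining variables, y2 = True, y3 = True, y4 = False, y5 = True, y6 = True, y7 = True, y8 = False, y9 = True, y12 = False, y13 = True works.
Every clause has at least one true literal under this assignment.
Check each clause:
  1. {¬y1, y7, ¬y13} — y7 is true.
  2. {¬y9, ¬y11, ¬y1} — ¬y11 is true.
  3. {y8, y7} — y7 is true.
  4. {¬y5, y2, ¬y10} — y2 is true.
  5. {¬y9, y5, y12} — y5 is true.
  6. {¬y2, ¬y3, ¬y10} — ¬y10 is true.
  7. {¬y12, ¬y5, ¬y2} — ¬y12 is true.
  8. {¬y4, y6, y3} — y3 is true.
  9. {y8, y5} — y5 is true.
  10. {¬y4, ¬y11, ¬y1} — ¬y4 is true.
  11. {y4, y6, ¬y13} — y6 is true.
  12. {y13, ¬y10, ¬y9} — y13 is true.
  13. {y1, y12} — y1 is true.
  14. {¬y11, ¬y9, y6} — ¬y11 is true.
  15. {y9, ¬y11} — y9 is true.
  16. {y4, y5, ¬y2} — y5 is true.
  17. {¬y13, y1, ¬y12} — y1 is true.
  18. {y12, y7} — y7 is true.
  19. {y3, ¬y6, ¬y13} — y3 is true.
  20. {¬y12, y13} — ¬y12 is true.
  21. {¬y3, y9, ¬y1} — y9 is true.
  22. {¬y13, ¬y7, y2} — y2 is true.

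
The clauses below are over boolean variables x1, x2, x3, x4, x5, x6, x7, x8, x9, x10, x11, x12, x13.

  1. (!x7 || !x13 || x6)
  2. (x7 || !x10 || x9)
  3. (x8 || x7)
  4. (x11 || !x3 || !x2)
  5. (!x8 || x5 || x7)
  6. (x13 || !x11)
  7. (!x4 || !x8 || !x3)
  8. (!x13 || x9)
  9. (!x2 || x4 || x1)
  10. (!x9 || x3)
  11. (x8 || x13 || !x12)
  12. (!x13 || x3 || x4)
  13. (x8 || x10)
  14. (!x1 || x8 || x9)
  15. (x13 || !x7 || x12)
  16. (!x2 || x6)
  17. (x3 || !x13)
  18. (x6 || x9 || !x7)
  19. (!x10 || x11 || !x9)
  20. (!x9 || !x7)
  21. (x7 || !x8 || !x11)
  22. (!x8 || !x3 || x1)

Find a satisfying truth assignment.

x1=F  x2=F  x3=F  x4=F  x5=T  x6=T  x7=F  x8=T  x9=F  x10=F  x11=F  x12=F  x13=F

Check each clause:
  1. (x6 || !x13 || !x7) — !x7 is true.
  2. (!x10 || x9 || x7) — !x10 is true.
  3. (x8 || x7) — x8 is true.
  4. (!x3 || x11 || !x2) — !x3 is true.
  5. (!x8 || x7 || x5) — x5 is true.
  6. (x13 || !x11) — !x11 is true.
  7. (!x8 || !x3 || !x4) — !x4 is true.
  8. (!x13 || x9) — !x13 is true.
  9. (x1 || !x2 || x4) — !x2 is true.
  10. (x3 || !x9) — !x9 is true.
  11. (x13 || x8 || !x12) — x8 is true.
  12. (!x13 || x4 || x3) — !x13 is true.
  13. (x8 || x10) — x8 is true.
  14. (x9 || !x1 || x8) — x8 is true.
  15. (x13 || x12 || !x7) — !x7 is true.
  16. (!x2 || x6) — x6 is true.
  17. (x3 || !x13) — !x13 is true.
  18. (x9 || !x7 || x6) — !x7 is true.
  19. (!x10 || !x9 || x11) — !x10 is true.
  20. (!x7 || !x9) — !x7 is true.
  21. (!x8 || x7 || !x11) — !x11 is true.
  22. (!x8 || x1 || !x3) — !x3 is true.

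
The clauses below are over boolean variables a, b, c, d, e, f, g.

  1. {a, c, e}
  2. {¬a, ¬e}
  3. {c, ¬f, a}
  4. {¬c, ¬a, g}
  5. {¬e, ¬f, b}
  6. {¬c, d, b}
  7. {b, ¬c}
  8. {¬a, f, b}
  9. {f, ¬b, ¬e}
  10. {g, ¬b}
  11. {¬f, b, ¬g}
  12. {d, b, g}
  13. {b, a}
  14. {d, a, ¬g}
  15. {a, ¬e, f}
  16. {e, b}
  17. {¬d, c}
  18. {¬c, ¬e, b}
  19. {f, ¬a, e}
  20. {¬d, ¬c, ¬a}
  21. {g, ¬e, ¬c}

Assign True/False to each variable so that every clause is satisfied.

a = F, b = T, c = T, d = T, e = F, f = T, g = T

Try a = False.
  then b is forced to True.
  then g is forced to True.
  then d is forced to True.
  then c is forced to True.
Try e = False.
f is now unconstrained; take f = True.
Check each clause:
  1. {e, c, a} — c is true.
  2. {¬e, ¬a} — ¬e is true.
  3. {¬f, c, a} — c is true.
  4. {g, ¬c, ¬a} — ¬a is true.
  5. {b, ¬e, ¬f} — b is true.
  6. {b, ¬c, d} — b is true.
  7. {b, ¬c} — b is true.
  8. {b, ¬a, f} — b is true.
  9. {¬e, f, ¬b} — ¬e is true.
  10. {¬b, g} — g is true.
  11. {¬f, b, ¬g} — b is true.
  12. {d, g, b} — b is true.
  13. {b, a} — b is true.
  14. {a, d, ¬g} — d is true.
  15. {¬e, f, a} — ¬e is true.
  16. {e, b} — b is true.
  17. {c, ¬d} — c is true.
  18. {¬c, ¬e, b} — b is true.
  19. {f, e, ¬a} — ¬a is true.
  20. {¬c, ¬d, ¬a} — ¬a is true.
  21. {g, ¬c, ¬e} — ¬e is true.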